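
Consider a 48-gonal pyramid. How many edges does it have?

A pyramid on an n-gon base has one n-gon and n triangles: V = 48 + 1 = 49, E = 2·48 = 96, F = 48 + 1 = 49.
Check: V − E + F = 49 − 96 + 49 = 2.

96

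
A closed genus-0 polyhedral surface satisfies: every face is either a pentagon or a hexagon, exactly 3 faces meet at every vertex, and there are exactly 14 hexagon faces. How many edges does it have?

Let x be the number of pentagons; then F = 14 + x.
Edge–face incidences: 2E = 6·14 + 5·x = 84 + 5x.
Every vertex has degree 3, so 3V = 2E.
Euler: V − E + F = 2 ⇒ (2E)/3 − E + (14 + x) = 2.
Multiply by 6: 2·(2E) − 3·(2E) + 6·(14 + x) = 12, i.e. 84 + 6x − (84 + 5x) = 12.
Collecting terms: x = 12.
Then 2E = 84 + 5·12 = 144, so E = 72, V = 2E/3 = 48, F = 14 + 12 = 26.

72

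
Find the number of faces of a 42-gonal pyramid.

43

A pyramid on an n-gon base has one n-gon and n triangles: V = 42 + 1 = 43, E = 2·42 = 84, F = 42 + 1 = 43.
Check: V − E + F = 43 − 84 + 43 = 2.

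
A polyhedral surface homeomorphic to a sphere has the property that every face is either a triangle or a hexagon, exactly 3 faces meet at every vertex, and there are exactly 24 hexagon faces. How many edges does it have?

Let x be the number of triangles; then F = 24 + x.
Edge–face incidences: 2E = 6·24 + 3·x = 144 + 3x.
Every vertex has degree 3, so 3V = 2E.
Euler: V − E + F = 2 ⇒ (2E)/3 − E + (24 + x) = 2.
Multiply by 6: 2·(2E) − 3·(2E) + 6·(24 + x) = 12, i.e. 144 + 6x − (144 + 3x) = 12.
Collecting terms: 3x = 12, so x = 4.
Then 2E = 144 + 3·4 = 156, so E = 78, V = 2E/3 = 52, F = 24 + 4 = 28.

78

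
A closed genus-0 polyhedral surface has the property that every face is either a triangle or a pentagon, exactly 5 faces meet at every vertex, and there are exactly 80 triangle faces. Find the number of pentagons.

Let x be the number of pentagons; then F = 80 + x.
Edge–face incidences: 2E = 3·80 + 5·x = 240 + 5x.
Every vertex has degree 5, so 5V = 2E.
Euler: V − E + F = 2 ⇒ (2E)/5 − E + (80 + x) = 2.
Multiply by 10: 2·(2E) − 5·(2E) + 10·(80 + x) = 20, i.e. 800 + 10x − 3·(240 + 5x) = 20.
Collecting terms: −5x + 80 = 20, so −5x = −60, so x = 12.
Then 2E = 240 + 5·12 = 300, so E = 150, V = 2E/5 = 60, F = 80 + 12 = 92.

12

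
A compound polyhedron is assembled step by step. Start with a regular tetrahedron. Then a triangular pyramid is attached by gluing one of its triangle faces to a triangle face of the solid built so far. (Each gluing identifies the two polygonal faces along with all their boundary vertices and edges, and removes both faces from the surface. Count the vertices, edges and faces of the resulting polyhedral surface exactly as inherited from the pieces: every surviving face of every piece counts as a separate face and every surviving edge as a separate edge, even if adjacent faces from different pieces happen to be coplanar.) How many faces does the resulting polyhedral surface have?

6

A regular tetrahedron: V=4, E=6, F=4.
Attach a triangular pyramid (V=4, E=6, F=4) along a 3-gon: merge 3 vertices and 3 edges, delete both glued faces → V=5, E=9, F=6.
Check: V − E + F = 5 − 9 + 6 = 2.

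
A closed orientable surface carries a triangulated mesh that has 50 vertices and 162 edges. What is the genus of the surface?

3

Every face is a triangle and each edge borders two faces, so 3F = 2·162, giving F = 108.
χ = V − E + F = 50 − 162 + 108 = -4.
For a closed orientable surface χ = 2 − 2g, so g = (2 − (-4))/2 = 3.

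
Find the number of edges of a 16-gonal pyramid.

32

A pyramid on an n-gon base has one n-gon and n triangles: V = 16 + 1 = 17, E = 2·16 = 32, F = 16 + 1 = 17.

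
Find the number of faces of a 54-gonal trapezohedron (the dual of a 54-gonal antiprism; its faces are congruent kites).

The n-trapezohedron (dual of the n-antiprism) has V = 2·54 + 2 = 110, E = 4·54 = 216, F = 2·54 = 108.

108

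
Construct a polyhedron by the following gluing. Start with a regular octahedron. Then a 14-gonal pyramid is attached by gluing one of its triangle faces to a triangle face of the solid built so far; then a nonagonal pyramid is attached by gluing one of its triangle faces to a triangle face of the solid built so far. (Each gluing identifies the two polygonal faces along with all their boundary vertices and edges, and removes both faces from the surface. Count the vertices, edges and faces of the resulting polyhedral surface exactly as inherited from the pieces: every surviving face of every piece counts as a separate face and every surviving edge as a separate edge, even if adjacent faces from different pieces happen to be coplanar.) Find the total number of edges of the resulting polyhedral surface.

A regular octahedron: V=6, E=12, F=8.
Attach a 14-gonal pyramid (V=15, E=28, F=15) along a 3-gon: merge 3 vertices and 3 edges, delete both glued faces → V=18, E=37, F=21.
Attach a nonagonal pyramid (V=10, E=18, F=10) along a 3-gon: merge 3 vertices and 3 edges, delete both glued faces → V=25, E=52, F=29.
Check: V − E + F = 25 − 52 + 29 = 2.

52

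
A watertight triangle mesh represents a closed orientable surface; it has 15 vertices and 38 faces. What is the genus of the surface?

Every face is a triangle, so 2E = 3·38 = 114, giving E = 57.
χ = V − E + F = 15 − 57 + 38 = -4.
For a closed orientable surface χ = 2 − 2g, so g = (2 − (-4))/2 = 3.

3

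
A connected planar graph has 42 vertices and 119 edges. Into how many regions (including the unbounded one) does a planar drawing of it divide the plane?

79

Euler's formula for a connected plane graph: V − E + F = 2, so F = 2 − 42 + 119 = 79.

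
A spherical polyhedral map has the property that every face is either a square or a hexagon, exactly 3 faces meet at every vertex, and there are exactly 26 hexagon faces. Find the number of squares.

6

Let x be the number of squares; then F = 26 + x.
Edge–face incidences: 2E = 6·26 + 4·x = 156 + 4x.
Every vertex has degree 3, so 3V = 2E.
Euler: V − E + F = 2 ⇒ (2E)/3 − E + (26 + x) = 2.
Multiply by 6: 2·(2E) − 3·(2E) + 6·(26 + x) = 12, i.e. 156 + 6x − (156 + 4x) = 12.
Collecting terms: 2x = 12, so x = 6.
Then 2E = 156 + 4·6 = 180, so E = 90, V = 2E/3 = 60, F = 26 + 6 = 32.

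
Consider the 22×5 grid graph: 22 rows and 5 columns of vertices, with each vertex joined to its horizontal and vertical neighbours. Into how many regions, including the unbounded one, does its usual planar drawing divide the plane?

85

The grid has V = 22·5 = 110 vertices and E = 22·4 + 5·21 = 193 edges.
F = 2 − V + E = 2 − 110 + 193 = 85.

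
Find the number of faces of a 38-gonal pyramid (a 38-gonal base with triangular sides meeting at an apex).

39

A pyramid on an n-gon base has one n-gon and n triangles: V = 38 + 1 = 39, E = 2·38 = 76, F = 38 + 1 = 39.
Check: V − E + F = 39 − 76 + 39 = 2.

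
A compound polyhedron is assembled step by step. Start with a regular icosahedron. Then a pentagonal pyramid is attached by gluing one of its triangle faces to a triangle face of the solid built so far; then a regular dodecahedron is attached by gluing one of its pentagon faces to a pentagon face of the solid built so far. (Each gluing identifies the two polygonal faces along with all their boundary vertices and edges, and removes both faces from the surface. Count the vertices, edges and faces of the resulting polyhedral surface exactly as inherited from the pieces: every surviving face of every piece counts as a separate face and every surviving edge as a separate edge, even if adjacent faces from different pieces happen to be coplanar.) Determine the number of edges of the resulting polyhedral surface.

A regular icosahedron: V=12, E=30, F=20.
Attach a pentagonal pyramid (V=6, E=10, F=6) along a 3-gon: merge 3 vertices and 3 edges, delete both glued faces → V=15, E=37, F=24.
Attach a regular dodecahedron (V=20, E=30, F=12) along a 5-gon: merge 5 vertices and 5 edges, delete both glued faces → V=30, E=62, F=34.
Check: V − E + F = 30 − 62 + 34 = 2.

62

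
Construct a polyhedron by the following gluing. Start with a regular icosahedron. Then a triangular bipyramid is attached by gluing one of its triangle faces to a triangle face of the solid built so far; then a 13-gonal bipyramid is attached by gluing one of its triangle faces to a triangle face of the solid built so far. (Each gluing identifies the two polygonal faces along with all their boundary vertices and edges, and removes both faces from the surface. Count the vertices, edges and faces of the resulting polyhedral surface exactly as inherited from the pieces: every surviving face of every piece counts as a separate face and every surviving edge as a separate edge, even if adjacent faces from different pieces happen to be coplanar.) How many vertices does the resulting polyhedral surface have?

26

A regular icosahedron: V=12, E=30, F=20.
Attach a triangular bipyramid (V=5, E=9, F=6) along a 3-gon: merge 3 vertices and 3 edges, delete both glued faces → V=14, E=36, F=24.
Attach a 13-gonal bipyramid (V=15, E=39, F=26) along a 3-gon: merge 3 vertices and 3 edges, delete both glued faces → V=26, E=72, F=48.
Check: V − E + F = 26 − 72 + 48 = 2.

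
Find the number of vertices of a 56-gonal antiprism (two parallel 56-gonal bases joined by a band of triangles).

112

An antiprism on an n-gon has two n-gon caps and 2n triangles: V = 2·56 = 112, E = 4·56 = 224, F = 2·56 + 2 = 114.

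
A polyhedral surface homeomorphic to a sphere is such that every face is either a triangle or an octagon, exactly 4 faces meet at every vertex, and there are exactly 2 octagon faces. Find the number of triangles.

16

Let x be the number of triangles; then F = 2 + x.
Edge–face incidences: 2E = 8·2 + 3·x = 16 + 3x.
Every vertex has degree 4, so 4V = 2E.
Euler: V − E + F = 2 ⇒ (2E)/4 − E + (2 + x) = 2.
Multiply by 8: 2·(2E) − 4·(2E) + 8·(2 + x) = 16, i.e. 16 + 8x − 2·(16 + 3x) = 16.
Collecting terms: 2x − 16 = 16, so 2x = 32, so x = 16.
Then 2E = 16 + 3·16 = 64, so E = 32, V = 2E/4 = 16, F = 2 + 16 = 18.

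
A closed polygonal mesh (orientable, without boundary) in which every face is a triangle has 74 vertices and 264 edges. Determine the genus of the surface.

8

Every face is a triangle and each edge borders two faces, so 3F = 2·264, giving F = 176.
χ = V − E + F = 74 − 264 + 176 = -14.
For a closed orientable surface χ = 2 − 2g, so g = (2 − (-14))/2 = 8.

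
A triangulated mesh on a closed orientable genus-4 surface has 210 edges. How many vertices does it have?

64

χ = 2 − 2·4 = -6, and every face is a triangle so 3F = 2E.
F = 2E/3 = 140. Then V = -6 + E − F = -6 + 210 − 140 = 64.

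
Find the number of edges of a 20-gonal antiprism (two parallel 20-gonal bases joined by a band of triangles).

An antiprism on an n-gon has two n-gon caps and 2n triangles: V = 2·20 = 40, E = 4·20 = 80, F = 2·20 + 2 = 42.

80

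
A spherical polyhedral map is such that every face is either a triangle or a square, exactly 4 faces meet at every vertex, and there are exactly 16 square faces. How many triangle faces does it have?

Let x be the number of triangles; then F = 16 + x.
Edge–face incidences: 2E = 4·16 + 3·x = 64 + 3x.
Every vertex has degree 4, so 4V = 2E.
Euler: V − E + F = 2 ⇒ (2E)/4 − E + (16 + x) = 2.
Multiply by 8: 2·(2E) − 4·(2E) + 8·(16 + x) = 16, i.e. 128 + 8x − 2·(64 + 3x) = 16.
Collecting terms: 2x = 16, so x = 8.
Then 2E = 64 + 3·8 = 88, so E = 44, V = 2E/4 = 22, F = 16 + 8 = 24.

8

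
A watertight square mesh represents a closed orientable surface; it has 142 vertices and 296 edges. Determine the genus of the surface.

Every face is a square and each edge borders two faces, so 4F = 2·296, giving F = 148.
χ = V − E + F = 142 − 296 + 148 = -6.
For a closed orientable surface χ = 2 − 2g, so g = (2 − (-6))/2 = 4.

4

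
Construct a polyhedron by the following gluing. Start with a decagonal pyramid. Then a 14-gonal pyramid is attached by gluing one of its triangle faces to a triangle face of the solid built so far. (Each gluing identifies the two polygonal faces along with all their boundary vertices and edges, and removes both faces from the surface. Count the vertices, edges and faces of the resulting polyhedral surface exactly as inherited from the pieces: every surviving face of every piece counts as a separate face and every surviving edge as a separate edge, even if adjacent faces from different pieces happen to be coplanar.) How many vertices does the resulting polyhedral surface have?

A decagonal pyramid: V=11, E=20, F=11.
Attach a 14-gonal pyramid (V=15, E=28, F=15) along a 3-gon: merge 3 vertices and 3 edges, delete both glued faces → V=23, E=45, F=24.
Check: V − E + F = 23 − 45 + 24 = 2.

23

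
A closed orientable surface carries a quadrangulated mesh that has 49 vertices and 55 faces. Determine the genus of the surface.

Every face is a square, so 2E = 4·55 = 220, giving E = 110.
χ = V − E + F = 49 − 110 + 55 = -6.
For a closed orientable surface χ = 2 − 2g, so g = (2 − (-6))/2 = 4.

4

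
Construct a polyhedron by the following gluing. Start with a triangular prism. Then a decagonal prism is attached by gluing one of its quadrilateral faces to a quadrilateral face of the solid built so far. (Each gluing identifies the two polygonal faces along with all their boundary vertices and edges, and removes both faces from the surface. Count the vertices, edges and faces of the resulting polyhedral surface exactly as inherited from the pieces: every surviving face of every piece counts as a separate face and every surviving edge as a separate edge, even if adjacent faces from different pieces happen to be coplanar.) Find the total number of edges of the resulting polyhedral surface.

35

A triangular prism: V=6, E=9, F=5.
Attach a decagonal prism (V=20, E=30, F=12) along a 4-gon: merge 4 vertices and 4 edges, delete both glued faces → V=22, E=35, F=15.
Check: V − E + F = 22 − 35 + 15 = 2.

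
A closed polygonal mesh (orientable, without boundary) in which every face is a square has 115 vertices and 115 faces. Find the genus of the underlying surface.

1

Every face is a square, so 2E = 4·115 = 460, giving E = 230.
χ = V − E + F = 115 − 230 + 115 = 0.
For a closed orientable surface χ = 2 − 2g, so g = (2 − (0))/2 = 1.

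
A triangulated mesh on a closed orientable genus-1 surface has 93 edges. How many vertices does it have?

31

χ = 2 − 2·1 = 0, and every face is a triangle so 3F = 2E.
F = 2E/3 = 62. Then V = 0 + E − F = 0 + 93 − 62 = 31.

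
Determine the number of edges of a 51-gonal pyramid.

102

A pyramid on an n-gon base has one n-gon and n triangles: V = 51 + 1 = 52, E = 2·51 = 102, F = 51 + 1 = 52.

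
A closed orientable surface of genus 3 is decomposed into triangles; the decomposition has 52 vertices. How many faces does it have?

112

χ = 2 − 2·3 = -4, and every face is a triangle so 3F = 2E.
V − E + F = -4 with E = 3F/2 gives 52 − (3/2 − 1)·F = -4, so F = 112 and E = 168.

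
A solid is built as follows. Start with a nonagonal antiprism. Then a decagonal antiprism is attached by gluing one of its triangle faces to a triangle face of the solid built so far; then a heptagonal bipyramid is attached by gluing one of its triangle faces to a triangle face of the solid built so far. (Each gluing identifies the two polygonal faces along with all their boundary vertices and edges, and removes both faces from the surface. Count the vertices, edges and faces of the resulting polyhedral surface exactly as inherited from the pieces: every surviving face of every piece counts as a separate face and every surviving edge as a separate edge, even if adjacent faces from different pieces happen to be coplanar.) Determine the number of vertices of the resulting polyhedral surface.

41

A nonagonal antiprism: V=18, E=36, F=20.
Attach a decagonal antiprism (V=20, E=40, F=22) along a 3-gon: merge 3 vertices and 3 edges, delete both glued faces → V=35, E=73, F=40.
Attach a heptagonal bipyramid (V=9, E=21, F=14) along a 3-gon: merge 3 vertices and 3 edges, delete both glued faces → V=41, E=91, F=52.
Check: V − E + F = 41 − 91 + 52 = 2.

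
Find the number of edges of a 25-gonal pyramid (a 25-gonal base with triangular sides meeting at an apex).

A pyramid on an n-gon base has one n-gon and n triangles: V = 25 + 1 = 26, E = 2·25 = 50, F = 25 + 1 = 26.

50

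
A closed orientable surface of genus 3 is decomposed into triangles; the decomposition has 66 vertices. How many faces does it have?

χ = 2 − 2·3 = -4, and every face is a triangle so 3F = 2E.
V − E + F = -4 with E = 3F/2 gives 66 − (3/2 − 1)·F = -4, so F = 140 and E = 210.

140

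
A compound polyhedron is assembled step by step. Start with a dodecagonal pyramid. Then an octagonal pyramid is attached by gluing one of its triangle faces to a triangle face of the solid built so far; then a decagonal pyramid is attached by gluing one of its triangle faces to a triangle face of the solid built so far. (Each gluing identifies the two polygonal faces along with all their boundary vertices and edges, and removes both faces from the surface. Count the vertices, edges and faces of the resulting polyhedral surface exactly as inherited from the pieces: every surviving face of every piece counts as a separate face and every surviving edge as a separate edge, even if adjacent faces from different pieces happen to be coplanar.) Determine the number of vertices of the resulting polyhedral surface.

A dodecagonal pyramid: V=13, E=24, F=13.
Attach an octagonal pyramid (V=9, E=16, F=9) along a 3-gon: merge 3 vertices and 3 edges, delete both glued faces → V=19, E=37, F=20.
Attach a decagonal pyramid (V=11, E=20, F=11) along a 3-gon: merge 3 vertices and 3 edges, delete both glued faces → V=27, E=54, F=29.
Check: V − E + F = 27 − 54 + 29 = 2.

27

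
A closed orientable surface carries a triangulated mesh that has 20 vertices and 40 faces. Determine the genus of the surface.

1

Every face is a triangle, so 2E = 3·40 = 120, giving E = 60.
χ = V − E + F = 20 − 60 + 40 = 0.
For a closed orientable surface χ = 2 − 2g, so g = (2 − (0))/2 = 1.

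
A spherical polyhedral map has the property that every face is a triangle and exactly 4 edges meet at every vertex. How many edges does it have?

Each face has 3 edges and each edge borders two faces, so 2E = 3F.
Each vertex has degree 4, so 4V = 2E and hence V = 3F/4.
Euler: V − E + F = 2 ⇒ (3F/4) − (3F/2) + F = 2.
Multiply by 8: (6 − 12 + 8)F = 16, i.e. 2F = 16.
So F = 8, E = 3·8/2 = 12, V = 3·8/4 = 6.

12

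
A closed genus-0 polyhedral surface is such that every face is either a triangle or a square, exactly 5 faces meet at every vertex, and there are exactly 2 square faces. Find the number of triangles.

Let x be the number of triangles; then F = 2 + x.
Edge–face incidences: 2E = 4·2 + 3·x = 8 + 3x.
Every vertex has degree 5, so 5V = 2E.
Euler: V − E + F = 2 ⇒ (2E)/5 − E + (2 + x) = 2.
Multiply by 10: 2·(2E) − 5·(2E) + 10·(2 + x) = 20, i.e. 20 + 10x − 3·(8 + 3x) = 20.
Collecting terms: x − 4 = 20, so x = 24.
Then 2E = 8 + 3·24 = 80, so E = 40, V = 2E/5 = 16, F = 2 + 24 = 26.

24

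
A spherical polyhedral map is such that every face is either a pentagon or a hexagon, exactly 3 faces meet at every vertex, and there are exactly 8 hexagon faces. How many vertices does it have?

36

Let x be the number of pentagons; then F = 8 + x.
Edge–face incidences: 2E = 6·8 + 5·x = 48 + 5x.
Every vertex has degree 3, so 3V = 2E.
Euler: V − E + F = 2 ⇒ (2E)/3 − E + (8 + x) = 2.
Multiply by 6: 2·(2E) − 3·(2E) + 6·(8 + x) = 12, i.e. 48 + 6x − (48 + 5x) = 12.
Collecting terms: x = 12.
Then 2E = 48 + 5·12 = 108, so E = 54, V = 2E/3 = 36, F = 8 + 12 = 20.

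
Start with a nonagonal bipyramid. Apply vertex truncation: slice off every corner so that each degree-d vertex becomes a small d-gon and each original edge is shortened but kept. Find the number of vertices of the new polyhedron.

54

The base solid has V = 11, E = 27, F = 18.
Truncation replaces each original edge-end by a new vertex, so V′ = 2E = 54.
Each original edge survives, and each old vertex of degree d contributes d new edges; summing degrees gives Σd = 2E, so E′ = E + 2E = 3E = 81.
Each original face survives and each original vertex becomes one new face: F′ = F + V = 29.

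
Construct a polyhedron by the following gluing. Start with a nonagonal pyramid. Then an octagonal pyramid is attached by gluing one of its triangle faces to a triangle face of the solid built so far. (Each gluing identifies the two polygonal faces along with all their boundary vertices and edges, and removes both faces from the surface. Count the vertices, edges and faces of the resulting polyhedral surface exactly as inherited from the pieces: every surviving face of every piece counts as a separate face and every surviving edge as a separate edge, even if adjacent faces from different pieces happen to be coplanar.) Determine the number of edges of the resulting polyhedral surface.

A nonagonal pyramid: V=10, E=18, F=10.
Attach an octagonal pyramid (V=9, E=16, F=9) along a 3-gon: merge 3 vertices and 3 edges, delete both glued faces → V=16, E=31, F=17.
Check: V − E + F = 16 − 31 + 17 = 2.

31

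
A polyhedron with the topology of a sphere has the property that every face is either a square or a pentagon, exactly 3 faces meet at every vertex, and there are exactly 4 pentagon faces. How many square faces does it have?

4

Let x be the number of squares; then F = 4 + x.
Edge–face incidences: 2E = 5·4 + 4·x = 20 + 4x.
Every vertex has degree 3, so 3V = 2E.
Euler: V − E + F = 2 ⇒ (2E)/3 − E + (4 + x) = 2.
Multiply by 6: 2·(2E) − 3·(2E) + 6·(4 + x) = 12, i.e. 24 + 6x − (20 + 4x) = 12.
Collecting terms: 2x + 4 = 12, so 2x = 8, so x = 4.
Then 2E = 20 + 4·4 = 36, so E = 18, V = 2E/3 = 12, F = 4 + 4 = 8.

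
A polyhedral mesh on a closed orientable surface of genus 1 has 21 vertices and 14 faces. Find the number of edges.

For a closed orientable surface of genus 1, χ = 2 − 2·1 = 0.
E = V + F − (0) = 21 + 14 − (0) = 35.

35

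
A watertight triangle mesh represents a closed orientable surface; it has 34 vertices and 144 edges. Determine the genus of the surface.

Every face is a triangle and each edge borders two faces, so 3F = 2·144, giving F = 96.
χ = V − E + F = 34 − 144 + 96 = -14.
For a closed orientable surface χ = 2 − 2g, so g = (2 − (-14))/2 = 8.

8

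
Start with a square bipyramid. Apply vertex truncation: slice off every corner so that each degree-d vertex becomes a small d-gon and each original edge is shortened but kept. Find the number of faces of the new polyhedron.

14

The base solid has V = 6, E = 12, F = 8.
Truncation replaces each original edge-end by a new vertex, so V′ = 2E = 24.
Each original edge survives, and each old vertex of degree d contributes d new edges; summing degrees gives Σd = 2E, so E′ = E + 2E = 3E = 36.
Each original face survives and each original vertex becomes one new face: F′ = F + V = 14.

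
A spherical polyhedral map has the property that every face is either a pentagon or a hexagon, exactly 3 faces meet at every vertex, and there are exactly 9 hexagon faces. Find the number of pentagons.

Let x be the number of pentagons; then F = 9 + x.
Edge–face incidences: 2E = 6·9 + 5·x = 54 + 5x.
Every vertex has degree 3, so 3V = 2E.
Euler: V − E + F = 2 ⇒ (2E)/3 − E + (9 + x) = 2.
Multiply by 6: 2·(2E) − 3·(2E) + 6·(9 + x) = 12, i.e. 54 + 6x − (54 + 5x) = 12.
Collecting terms: x = 12.
Then 2E = 54 + 5·12 = 114, so E = 57, V = 2E/3 = 38, F = 9 + 12 = 21.

12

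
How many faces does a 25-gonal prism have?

A prism on an n-gon has two n-gon bases and n rectangular sides: V = 2·25 = 50, E = 3·25 = 75, F = 25 + 2 = 27.
Check: V − E + F = 50 − 75 + 27 = 2.

27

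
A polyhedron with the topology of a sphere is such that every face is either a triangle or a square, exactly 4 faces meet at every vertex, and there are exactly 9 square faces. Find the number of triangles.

Let x be the number of triangles; then F = 9 + x.
Edge–face incidences: 2E = 4·9 + 3·x = 36 + 3x.
Every vertex has degree 4, so 4V = 2E.
Euler: V − E + F = 2 ⇒ (2E)/4 − E + (9 + x) = 2.
Multiply by 8: 2·(2E) − 4·(2E) + 8·(9 + x) = 16, i.e. 72 + 8x − 2·(36 + 3x) = 16.
Collecting terms: 2x = 16, so x = 8.
Then 2E = 36 + 3·8 = 60, so E = 30, V = 2E/4 = 15, F = 9 + 8 = 17.

8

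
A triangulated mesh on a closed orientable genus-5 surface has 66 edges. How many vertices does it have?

14

χ = 2 − 2·5 = -8, and every face is a triangle so 3F = 2E.
F = 2E/3 = 44. Then V = -8 + E − F = -8 + 66 − 44 = 14.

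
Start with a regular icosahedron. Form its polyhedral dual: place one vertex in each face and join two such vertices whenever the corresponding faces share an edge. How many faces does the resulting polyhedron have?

12

The base solid has V = 12, E = 30, F = 20.
The dual swaps V and F and preserves E: V′ = F = 20, E′ = E = 30, F′ = V = 12.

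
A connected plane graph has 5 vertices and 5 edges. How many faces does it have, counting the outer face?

2

Euler's formula for a connected plane graph: V − E + F = 2, so F = 2 − 5 + 5 = 2.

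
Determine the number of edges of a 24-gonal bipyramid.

A bipyramid over an n-gon has 2n triangular faces and n + 2 vertices: V = 24 + 2 = 26, E = 3·24 = 72, F = 2·24 = 48.

72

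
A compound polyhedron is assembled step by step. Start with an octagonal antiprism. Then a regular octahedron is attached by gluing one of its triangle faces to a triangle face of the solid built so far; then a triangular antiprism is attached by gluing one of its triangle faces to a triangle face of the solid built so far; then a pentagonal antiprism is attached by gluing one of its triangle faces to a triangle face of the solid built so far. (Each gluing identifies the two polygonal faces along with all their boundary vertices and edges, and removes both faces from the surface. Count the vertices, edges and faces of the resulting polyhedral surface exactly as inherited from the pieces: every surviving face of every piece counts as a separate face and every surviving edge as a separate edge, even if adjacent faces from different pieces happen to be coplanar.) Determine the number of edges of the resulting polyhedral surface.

An octagonal antiprism: V=16, E=32, F=18.
Attach a regular octahedron (V=6, E=12, F=8) along a 3-gon: merge 3 vertices and 3 edges, delete both glued faces → V=19, E=41, F=24.
Attach a triangular antiprism (V=6, E=12, F=8) along a 3-gon: merge 3 vertices and 3 edges, delete both glued faces → V=22, E=50, F=30.
Attach a pentagonal antiprism (V=10, E=20, F=12) along a 3-gon: merge 3 vertices and 3 edges, delete both glued faces → V=29, E=67, F=40.
Check: V − E + F = 29 − 67 + 40 = 2.

67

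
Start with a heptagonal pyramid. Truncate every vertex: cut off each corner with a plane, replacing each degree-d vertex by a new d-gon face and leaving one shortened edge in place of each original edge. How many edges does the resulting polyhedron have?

42

The base solid has V = 8, E = 14, F = 8.
Truncation replaces each original edge-end by a new vertex, so V′ = 2E = 28.
Each original edge survives, and each old vertex of degree d contributes d new edges; summing degrees gives Σd = 2E, so E′ = E + 2E = 3E = 42.
Each original face survives and each original vertex becomes one new face: F′ = F + V = 16.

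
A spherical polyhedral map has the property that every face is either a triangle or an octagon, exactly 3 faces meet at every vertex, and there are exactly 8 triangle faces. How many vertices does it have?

Let x be the number of octagons; then F = 8 + x.
Edge–face incidences: 2E = 3·8 + 8·x = 24 + 8x.
Every vertex has degree 3, so 3V = 2E.
Euler: V − E + F = 2 ⇒ (2E)/3 − E + (8 + x) = 2.
Multiply by 6: 2·(2E) − 3·(2E) + 6·(8 + x) = 12, i.e. 48 + 6x − (24 + 8x) = 12.
Collecting terms: −2x + 24 = 12, so −2x = −12, so x = 6.
Then 2E = 24 + 8·6 = 72, so E = 36, V = 2E/3 = 24, F = 8 + 6 = 14.

24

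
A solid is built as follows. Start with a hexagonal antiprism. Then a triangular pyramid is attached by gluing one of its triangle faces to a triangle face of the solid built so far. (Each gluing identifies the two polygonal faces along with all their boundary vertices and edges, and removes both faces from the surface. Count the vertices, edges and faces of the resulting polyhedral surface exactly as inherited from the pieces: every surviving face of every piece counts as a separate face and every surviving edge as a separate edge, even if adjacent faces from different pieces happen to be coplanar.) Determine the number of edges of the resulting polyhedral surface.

27

A hexagonal antiprism: V=12, E=24, F=14.
Attach a triangular pyramid (V=4, E=6, F=4) along a 3-gon: merge 3 vertices and 3 edges, delete both glued faces → V=13, E=27, F=16.
Check: V − E + F = 13 − 27 + 16 = 2.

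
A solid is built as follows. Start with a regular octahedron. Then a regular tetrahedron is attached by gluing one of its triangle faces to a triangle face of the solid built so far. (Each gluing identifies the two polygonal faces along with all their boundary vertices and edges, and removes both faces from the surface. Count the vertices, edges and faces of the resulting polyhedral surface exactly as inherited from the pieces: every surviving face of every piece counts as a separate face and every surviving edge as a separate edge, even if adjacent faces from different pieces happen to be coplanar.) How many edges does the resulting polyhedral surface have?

15

A regular octahedron: V=6, E=12, F=8.
Attach a regular tetrahedron (V=4, E=6, F=4) along a 3-gon: merge 3 vertices and 3 edges, delete both glued faces → V=7, E=15, F=10.
Check: V − E + F = 7 − 15 + 10 = 2.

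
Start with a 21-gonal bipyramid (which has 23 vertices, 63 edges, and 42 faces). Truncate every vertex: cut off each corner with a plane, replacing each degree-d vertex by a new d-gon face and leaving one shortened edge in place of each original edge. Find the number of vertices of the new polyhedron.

Truncation replaces each original edge-end by a new vertex, so V′ = 2E = 126.
Each original edge survives, and each old vertex of degree d contributes d new edges; summing degrees gives Σd = 2E, so E′ = E + 2E = 3E = 189.
Each original face survives and each original vertex becomes one new face: F′ = F + V = 65.

126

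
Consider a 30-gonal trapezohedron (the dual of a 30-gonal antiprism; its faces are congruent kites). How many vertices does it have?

The n-trapezohedron (dual of the n-antiprism) has V = 2·30 + 2 = 62, E = 4·30 = 120, F = 2·30 = 60.

62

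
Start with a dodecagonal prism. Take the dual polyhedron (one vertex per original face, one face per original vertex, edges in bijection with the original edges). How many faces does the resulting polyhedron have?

24

The base solid has V = 24, E = 36, F = 14.
The dual swaps V and F and preserves E: V′ = F = 14, E′ = E = 36, F′ = V = 24.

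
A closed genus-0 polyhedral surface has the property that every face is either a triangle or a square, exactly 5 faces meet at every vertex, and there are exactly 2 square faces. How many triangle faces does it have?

24

Let x be the number of triangles; then F = 2 + x.
Edge–face incidences: 2E = 4·2 + 3·x = 8 + 3x.
Every vertex has degree 5, so 5V = 2E.
Euler: V − E + F = 2 ⇒ (2E)/5 − E + (2 + x) = 2.
Multiply by 10: 2·(2E) − 5·(2E) + 10·(2 + x) = 20, i.e. 20 + 10x − 3·(8 + 3x) = 20.
Collecting terms: x − 4 = 20, so x = 24.
Then 2E = 8 + 3·24 = 80, so E = 40, V = 2E/5 = 16, F = 2 + 24 = 26.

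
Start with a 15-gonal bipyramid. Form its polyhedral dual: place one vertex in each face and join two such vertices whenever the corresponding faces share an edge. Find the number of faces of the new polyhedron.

17

The base solid has V = 17, E = 45, F = 30.
The dual swaps V and F and preserves E: V′ = F = 30, E′ = E = 45, F′ = V = 17.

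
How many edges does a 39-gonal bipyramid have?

117

A bipyramid over an n-gon has 2n triangular faces and n + 2 vertices: V = 39 + 2 = 41, E = 3·39 = 117, F = 2·39 = 78.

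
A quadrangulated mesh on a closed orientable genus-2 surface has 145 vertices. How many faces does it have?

147

χ = 2 − 2·2 = -2, and every face is a square so 4F = 2E.
V − E + F = -2 with E = 4F/2 gives 145 − (4/2 − 1)·F = -2, so F = 147 and E = 294.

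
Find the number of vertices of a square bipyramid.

A bipyramid over an n-gon has 2n triangular faces and n + 2 vertices: V = 4 + 2 = 6, E = 3·4 = 12, F = 2·4 = 8.

6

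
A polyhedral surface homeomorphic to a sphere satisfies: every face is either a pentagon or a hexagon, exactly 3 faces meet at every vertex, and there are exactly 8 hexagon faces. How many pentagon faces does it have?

Let x be the number of pentagons; then F = 8 + x.
Edge–face incidences: 2E = 6·8 + 5·x = 48 + 5x.
Every vertex has degree 3, so 3V = 2E.
Euler: V − E + F = 2 ⇒ (2E)/3 − E + (8 + x) = 2.
Multiply by 6: 2·(2E) − 3·(2E) + 6·(8 + x) = 12, i.e. 48 + 6x − (48 + 5x) = 12.
Collecting terms: x = 12.
Then 2E = 48 + 5·12 = 108, so E = 54, V = 2E/3 = 36, F = 8 + 12 = 20.

12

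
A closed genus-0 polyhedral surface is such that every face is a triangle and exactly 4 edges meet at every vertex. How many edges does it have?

Each face has 3 edges and each edge borders two faces, so 2E = 3F.
Each vertex has degree 4, so 4V = 2E and hence V = 3F/4.
Euler: V − E + F = 2 ⇒ (3F/4) − (3F/2) + F = 2.
Multiply by 8: (6 − 12 + 8)F = 16, i.e. 2F = 16.
So F = 8, E = 3·8/2 = 12, V = 3·8/4 = 6.

12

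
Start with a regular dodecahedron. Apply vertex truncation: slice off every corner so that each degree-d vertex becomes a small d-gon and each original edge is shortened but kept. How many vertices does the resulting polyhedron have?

The base solid has V = 20, E = 30, F = 12.
Truncation replaces each original edge-end by a new vertex, so V′ = 2E = 60.
Each original edge survives, and each old vertex of degree d contributes d new edges; summing degrees gives Σd = 2E, so E′ = E + 2E = 3E = 90.
Each original face survives and each original vertex becomes one new face: F′ = F + V = 32.

60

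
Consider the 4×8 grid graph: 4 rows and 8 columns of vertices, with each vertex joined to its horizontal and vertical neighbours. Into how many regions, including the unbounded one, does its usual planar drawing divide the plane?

The grid has V = 4·8 = 32 vertices and E = 4·7 + 8·3 = 52 edges.
F = 2 − V + E = 2 − 32 + 52 = 22.

22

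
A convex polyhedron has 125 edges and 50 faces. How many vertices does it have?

77

Here V − E + F = 2.
V = 2 + E − F = 2 + 125 − 50 = 77.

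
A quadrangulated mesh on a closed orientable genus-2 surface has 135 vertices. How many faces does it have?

χ = 2 − 2·2 = -2, and every face is a square so 4F = 2E.
V − E + F = -2 with E = 4F/2 gives 135 − (4/2 − 1)·F = -2, so F = 137 and E = 274.

137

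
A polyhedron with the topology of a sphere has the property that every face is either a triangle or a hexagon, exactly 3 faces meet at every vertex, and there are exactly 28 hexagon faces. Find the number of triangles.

Let x be the number of triangles; then F = 28 + x.
Edge–face incidences: 2E = 6·28 + 3·x = 168 + 3x.
Every vertex has degree 3, so 3V = 2E.
Euler: V − E + F = 2 ⇒ (2E)/3 − E + (28 + x) = 2.
Multiply by 6: 2·(2E) − 3·(2E) + 6·(28 + x) = 12, i.e. 168 + 6x − (168 + 3x) = 12.
Collecting terms: 3x = 12, so x = 4.
Then 2E = 168 + 3·4 = 180, so E = 90, V = 2E/3 = 60, F = 28 + 4 = 32.

4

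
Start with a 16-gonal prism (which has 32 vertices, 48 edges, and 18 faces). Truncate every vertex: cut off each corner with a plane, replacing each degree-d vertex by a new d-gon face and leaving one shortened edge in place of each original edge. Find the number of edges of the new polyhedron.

144

Truncation replaces each original edge-end by a new vertex, so V′ = 2E = 96.
Each original edge survives, and each old vertex of degree d contributes d new edges; summing degrees gives Σd = 2E, so E′ = E + 2E = 3E = 144.
Each original face survives and each original vertex becomes one new face: F′ = F + V = 50.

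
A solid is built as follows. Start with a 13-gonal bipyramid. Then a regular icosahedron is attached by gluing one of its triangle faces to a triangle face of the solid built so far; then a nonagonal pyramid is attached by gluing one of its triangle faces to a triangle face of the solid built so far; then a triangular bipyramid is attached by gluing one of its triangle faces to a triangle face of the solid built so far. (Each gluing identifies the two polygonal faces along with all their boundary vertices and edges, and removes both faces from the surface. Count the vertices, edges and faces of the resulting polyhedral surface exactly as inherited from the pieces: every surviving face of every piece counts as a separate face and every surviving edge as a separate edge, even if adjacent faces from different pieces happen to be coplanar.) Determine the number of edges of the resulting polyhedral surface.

87

A 13-gonal bipyramid: V=15, E=39, F=26.
Attach a regular icosahedron (V=12, E=30, F=20) along a 3-gon: merge 3 vertices and 3 edges, delete both glued faces → V=24, E=66, F=44.
Attach a nonagonal pyramid (V=10, E=18, F=10) along a 3-gon: merge 3 vertices and 3 edges, delete both glued faces → V=31, E=81, F=52.
Attach a triangular bipyramid (V=5, E=9, F=6) along a 3-gon: merge 3 vertices and 3 edges, delete both glued faces → V=33, E=87, F=56.
Check: V − E + F = 33 − 87 + 56 = 2.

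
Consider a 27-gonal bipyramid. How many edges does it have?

81

A bipyramid over an n-gon has 2n triangular faces and n + 2 vertices: V = 27 + 2 = 29, E = 3·27 = 81, F = 2·27 = 54.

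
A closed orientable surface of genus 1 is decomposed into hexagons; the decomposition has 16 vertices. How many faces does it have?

8

χ = 2 − 2·1 = 0, and every face is a hexagon so 6F = 2E.
V − E + F = 0 with E = 6F/2 gives 16 − (6/2 − 1)·F = 0, so F = 8 and E = 24.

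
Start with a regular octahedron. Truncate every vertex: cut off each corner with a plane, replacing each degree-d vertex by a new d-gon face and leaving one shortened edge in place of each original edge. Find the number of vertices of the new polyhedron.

24

The base solid has V = 6, E = 12, F = 8.
Truncation replaces each original edge-end by a new vertex, so V′ = 2E = 24.
Each original edge survives, and each old vertex of degree d contributes d new edges; summing degrees gives Σd = 2E, so E′ = E + 2E = 3E = 36.
Each original face survives and each original vertex becomes one new face: F′ = F + V = 14.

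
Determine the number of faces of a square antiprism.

An antiprism on an n-gon has two n-gon caps and 2n triangles: V = 2·4 = 8, E = 4·4 = 16, F = 2·4 + 2 = 10.

10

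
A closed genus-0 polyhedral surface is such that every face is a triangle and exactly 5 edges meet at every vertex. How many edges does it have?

Each face has 3 edges and each edge borders two faces, so 2E = 3F.
Each vertex has degree 5, so 5V = 2E and hence V = 3F/5.
Euler: V − E + F = 2 ⇒ (3F/5) − (3F/2) + F = 2.
Multiply by 10: (6 − 15 + 10)F = 20, i.e. 1F = 20.
So F = 20, E = 3·20/2 = 30, V = 3·20/5 = 12.

30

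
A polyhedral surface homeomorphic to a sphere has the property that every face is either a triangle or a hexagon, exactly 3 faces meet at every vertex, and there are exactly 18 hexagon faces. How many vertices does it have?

Let x be the number of triangles; then F = 18 + x.
Edge–face incidences: 2E = 6·18 + 3·x = 108 + 3x.
Every vertex has degree 3, so 3V = 2E.
Euler: V − E + F = 2 ⇒ (2E)/3 − E + (18 + x) = 2.
Multiply by 6: 2·(2E) − 3·(2E) + 6·(18 + x) = 12, i.e. 108 + 6x − (108 + 3x) = 12.
Collecting terms: 3x = 12, so x = 4.
Then 2E = 108 + 3·4 = 120, so E = 60, V = 2E/3 = 40, F = 18 + 4 = 22.

40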